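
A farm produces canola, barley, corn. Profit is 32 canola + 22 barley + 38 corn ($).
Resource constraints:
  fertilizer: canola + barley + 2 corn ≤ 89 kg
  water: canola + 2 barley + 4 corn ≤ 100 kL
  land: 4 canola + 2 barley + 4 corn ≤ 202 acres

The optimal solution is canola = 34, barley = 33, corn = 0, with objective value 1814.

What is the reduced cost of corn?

-6

Check each constraint at x*: fertilizer 67/89 (slack 22); water 100/100 (tight); land 202/202 (tight).
By complementary slackness, y = 0 for the non-binding constraint.
The binding rows give the dual system: 1·y_water + 4·y_land = 32 and 2·y_water + 2·y_land = 22.
→ y_water = 4 and y_land = 7.
Reduced cost of corn: c₃ − yᵀa₃ = 38 − (4·4 + 7·4) = 38 − 44 = -6.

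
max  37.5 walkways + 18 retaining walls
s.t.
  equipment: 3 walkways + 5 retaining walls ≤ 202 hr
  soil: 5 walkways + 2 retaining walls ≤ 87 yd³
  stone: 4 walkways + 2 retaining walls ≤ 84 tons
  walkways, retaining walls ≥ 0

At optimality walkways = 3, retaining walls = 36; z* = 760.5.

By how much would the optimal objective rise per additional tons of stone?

7.5

Binding: soil and stone. Non-binding: equipment (13 unused).
Slack constraints have shadow price 0 (complementary slackness).
From A_Bᵀ y = c: 5·y_soil + 4·y_stone = 37.5; 2·y_soil + 2·y_stone = 18.
Solving: y_soil = 1.5, y_stone = 7.5.
Shadow price of stone = 7.5.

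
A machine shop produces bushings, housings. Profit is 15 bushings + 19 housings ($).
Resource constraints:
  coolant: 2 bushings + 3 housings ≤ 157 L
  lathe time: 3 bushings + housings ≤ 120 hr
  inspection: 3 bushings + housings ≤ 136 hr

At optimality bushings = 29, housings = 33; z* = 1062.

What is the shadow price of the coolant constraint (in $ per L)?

6

At the optimum: coolant uses 157 of 157 (binding); lathe time uses 120 of 120 (binding); inspection uses 120 of 136 (slack = 16).
Slack constraints have shadow price 0 (complementary slackness).
The binding rows give the dual system: 2·y_coolant + 3·y_lathe time = 15 and 3·y_coolant + 1·y_lathe time = 19.
This yields shadow prices y_coolant = 6, y_lathe time = 1.
Shadow price of coolant = 6.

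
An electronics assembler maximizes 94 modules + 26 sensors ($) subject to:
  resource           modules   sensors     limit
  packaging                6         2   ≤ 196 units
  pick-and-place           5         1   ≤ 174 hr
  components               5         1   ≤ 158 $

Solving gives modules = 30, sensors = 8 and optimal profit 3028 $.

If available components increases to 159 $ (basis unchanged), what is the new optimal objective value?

3036

Binding: packaging and components. Non-binding: pick-and-place (16 unused).
By complementary slackness, y = 0 for the non-binding constraint.
The binding rows give the dual system: 6·y_packaging + 5·y_components = 94 and 2·y_packaging + 1·y_components = 26.
Solving: y_packaging = 9, y_components = 8.
Δz = y_components·Δb = 8 × (1) = 8, so new z* = 3028 + 8 = 3036.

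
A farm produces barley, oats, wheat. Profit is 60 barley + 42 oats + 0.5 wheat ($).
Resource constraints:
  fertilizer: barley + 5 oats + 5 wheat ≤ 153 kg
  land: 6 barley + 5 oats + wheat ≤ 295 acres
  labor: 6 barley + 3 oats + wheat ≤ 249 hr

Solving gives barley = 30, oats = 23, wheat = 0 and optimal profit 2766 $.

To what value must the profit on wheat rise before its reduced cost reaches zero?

10

Check each constraint at x*: fertilizer 145/153 (slack 8); land 295/295 (tight); labor 249/249 (tight).
Slack constraints have shadow price 0 (complementary slackness).
Dual feasibility on the basic columns requires 6·y_land + 6·y_labor = 60, 5·y_land + 3·y_labor = 42.
This yields shadow prices y_land = 6, y_labor = 4.
wheat enters the basis when its profit ≥ yᵀa₃ = 6·1 + 4·1 = 10.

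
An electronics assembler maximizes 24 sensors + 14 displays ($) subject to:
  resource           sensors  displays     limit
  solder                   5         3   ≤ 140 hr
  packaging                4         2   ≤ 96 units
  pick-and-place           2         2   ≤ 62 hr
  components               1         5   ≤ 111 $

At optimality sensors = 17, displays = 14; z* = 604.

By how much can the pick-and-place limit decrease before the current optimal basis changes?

14

Binding constraints: packaging, pick-and-place. The basis is B = [[4,2],[2,2]] with det 4.
Per unit decrease in pick-and-place, x* moves by d = (0.5, -1).
The basis stays optimal until displays reaches 0; allowable decrease = 14 hr.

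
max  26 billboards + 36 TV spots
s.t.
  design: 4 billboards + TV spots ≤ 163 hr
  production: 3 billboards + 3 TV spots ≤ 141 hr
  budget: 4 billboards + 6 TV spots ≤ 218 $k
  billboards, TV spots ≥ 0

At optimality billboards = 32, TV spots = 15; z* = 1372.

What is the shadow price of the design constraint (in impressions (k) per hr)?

At the optimum: design uses 143 of 163 (slack = 20); production uses 141 of 141 (binding); budget uses 218 of 218 (binding).
By complementary slackness, y = 0 for the non-binding constraint.
From A_Bᵀ y = c: 3·y_production + 4·y_budget = 26; 3·y_production + 6·y_budget = 36.
→ y_production = 2 and y_budget = 5.
Shadow price of design = 0.

0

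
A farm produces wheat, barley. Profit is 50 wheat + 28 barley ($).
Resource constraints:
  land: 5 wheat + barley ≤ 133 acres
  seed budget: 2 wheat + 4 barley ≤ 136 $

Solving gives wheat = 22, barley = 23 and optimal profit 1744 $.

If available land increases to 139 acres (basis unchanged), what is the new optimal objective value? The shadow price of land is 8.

1792

Δb = 6, so new z* = 1744 + (8)·(6) = 1744 + 48 = 1792.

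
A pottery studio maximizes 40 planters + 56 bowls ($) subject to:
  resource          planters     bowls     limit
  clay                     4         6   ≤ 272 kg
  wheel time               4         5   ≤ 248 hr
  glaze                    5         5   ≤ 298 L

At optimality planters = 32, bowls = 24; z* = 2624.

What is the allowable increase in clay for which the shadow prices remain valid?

Binding constraints: clay, wheel time. The basis is B = [[4,6],[4,5]] with det -4.
Per unit increase in clay, x* moves by d = (-1.25, 1).
The basis stays optimal until planters reaches 0; allowable increase = 25.6 kg.

25.6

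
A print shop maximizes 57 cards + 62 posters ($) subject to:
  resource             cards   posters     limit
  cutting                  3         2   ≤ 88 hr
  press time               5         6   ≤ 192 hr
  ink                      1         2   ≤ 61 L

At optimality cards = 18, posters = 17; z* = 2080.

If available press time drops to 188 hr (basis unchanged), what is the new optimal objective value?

Check each constraint at x*: cutting 88/88 (tight); press time 192/192 (tight); ink 52/61 (slack 9).
Slack constraints have shadow price 0 (complementary slackness).
Dual feasibility on the basic columns requires 3·y_cutting + 5·y_press time = 57, 2·y_cutting + 6·y_press time = 62.
Solving: y_cutting = 4, y_press time = 9.
Δz = y_press time·Δb = 9 × (-4) = -36, so new z* = 2080 − 36 = 2044.

2044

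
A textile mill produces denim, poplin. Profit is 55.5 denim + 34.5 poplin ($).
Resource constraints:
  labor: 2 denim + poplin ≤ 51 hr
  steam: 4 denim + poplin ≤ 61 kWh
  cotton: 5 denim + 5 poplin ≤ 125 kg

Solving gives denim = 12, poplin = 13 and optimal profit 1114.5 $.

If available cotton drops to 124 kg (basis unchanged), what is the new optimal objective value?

1109

Binding: steam and cotton. Non-binding: labor (14 unused).
Slack constraints have shadow price 0 (complementary slackness).
The binding rows give the dual system: 4·y_steam + 5·y_cotton = 55.5 and 1·y_steam + 5·y_cotton = 34.5.
→ y_steam = 7 and y_cotton = 5.5.
Δz = y_cotton·Δb = 5.5 × (-1) = -5.5, so new z* = 1114.5 − 5.5 = 1109.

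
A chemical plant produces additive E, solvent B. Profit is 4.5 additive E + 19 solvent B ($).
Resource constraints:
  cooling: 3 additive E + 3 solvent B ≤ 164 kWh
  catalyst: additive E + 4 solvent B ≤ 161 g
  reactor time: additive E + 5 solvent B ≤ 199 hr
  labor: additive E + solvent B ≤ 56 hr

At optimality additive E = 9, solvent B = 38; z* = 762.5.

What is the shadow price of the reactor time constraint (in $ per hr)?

1

At the optimum: cooling uses 141 of 164 (slack = 23); catalyst uses 161 of 161 (binding); reactor time uses 199 of 199 (binding); labor uses 47 of 56 (slack = 9).
Since cooling, labor are not tight, their duals are 0.
From A_Bᵀ y = c: 1·y_catalyst + 1·y_reactor time = 4.5; 4·y_catalyst + 5·y_reactor time = 19.
→ y_catalyst = 3.5 and y_reactor time = 1.
Shadow price of reactor time = 1.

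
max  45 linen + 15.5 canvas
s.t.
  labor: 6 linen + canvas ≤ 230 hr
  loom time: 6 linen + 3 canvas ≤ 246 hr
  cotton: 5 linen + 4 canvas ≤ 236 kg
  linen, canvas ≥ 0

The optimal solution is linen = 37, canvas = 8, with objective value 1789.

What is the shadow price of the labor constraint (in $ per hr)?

3.5

Binding: labor and loom time. Non-binding: cotton (19 unused).
Slack constraints have shadow price 0 (complementary slackness).
From A_Bᵀ y = c: 6·y_labor + 6·y_loom time = 45; 1·y_labor + 3·y_loom time = 15.5.
→ y_labor = 3.5 and y_loom time = 4.
Shadow price of labor = 3.5.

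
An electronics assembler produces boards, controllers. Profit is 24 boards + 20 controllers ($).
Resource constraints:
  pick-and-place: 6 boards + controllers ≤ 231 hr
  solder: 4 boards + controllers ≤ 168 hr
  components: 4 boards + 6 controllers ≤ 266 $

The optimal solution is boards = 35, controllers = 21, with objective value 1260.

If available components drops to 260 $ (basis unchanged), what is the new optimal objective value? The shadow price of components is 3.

1242

Δb = -6, so new z* = 1260 + (3)·(-6) = 1260 − 18 = 1242.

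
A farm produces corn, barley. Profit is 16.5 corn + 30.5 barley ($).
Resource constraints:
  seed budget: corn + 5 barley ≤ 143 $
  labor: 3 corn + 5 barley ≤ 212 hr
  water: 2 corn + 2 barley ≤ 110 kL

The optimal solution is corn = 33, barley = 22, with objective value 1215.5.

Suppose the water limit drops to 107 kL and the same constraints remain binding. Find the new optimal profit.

Check each constraint at x*: seed budget 143/143 (tight); labor 209/212 (slack 3); water 110/110 (tight).
Slack constraints have shadow price 0 (complementary slackness).
Dual feasibility on the basic columns requires 1·y_seed budget + 2·y_water = 16.5, 5·y_seed budget + 2·y_water = 30.5.
Solving: y_seed budget = 3.5, y_water = 6.5.
Δz = y_water·Δb = 6.5 × (-3) = -19.5, so new z* = 1215.5 − 19.5 = 1196.

1196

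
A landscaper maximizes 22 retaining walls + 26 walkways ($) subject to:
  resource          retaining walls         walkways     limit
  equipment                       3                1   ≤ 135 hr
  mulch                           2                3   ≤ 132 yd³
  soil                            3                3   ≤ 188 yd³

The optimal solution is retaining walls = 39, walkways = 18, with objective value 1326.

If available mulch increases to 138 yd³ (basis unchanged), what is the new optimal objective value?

Binding: equipment and mulch. Non-binding: soil (17 unused).
Slack constraints have shadow price 0 (complementary slackness).
From A_Bᵀ y = c: 3·y_equipment + 2·y_mulch = 22; 1·y_equipment + 3·y_mulch = 26.
→ y_equipment = 2 and y_mulch = 8.
Δz = y_mulch·Δb = 8 × (6) = 48, so new z* = 1326 + 48 = 1374.

1374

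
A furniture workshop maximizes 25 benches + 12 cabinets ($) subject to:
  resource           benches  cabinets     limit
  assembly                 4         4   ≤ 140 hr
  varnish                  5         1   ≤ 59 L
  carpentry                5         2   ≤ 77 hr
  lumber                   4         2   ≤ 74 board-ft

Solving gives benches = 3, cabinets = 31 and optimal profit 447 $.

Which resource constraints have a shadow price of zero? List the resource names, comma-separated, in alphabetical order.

assembly: 136/140 (slack 4)
varnish: 46/59 (slack 13)
carpentry: 77/77 (binding)
lumber: 74/74 (binding)
By complementary slackness, a constraint with positive slack has shadow price 0 → assembly, varnish.

assembly, varnish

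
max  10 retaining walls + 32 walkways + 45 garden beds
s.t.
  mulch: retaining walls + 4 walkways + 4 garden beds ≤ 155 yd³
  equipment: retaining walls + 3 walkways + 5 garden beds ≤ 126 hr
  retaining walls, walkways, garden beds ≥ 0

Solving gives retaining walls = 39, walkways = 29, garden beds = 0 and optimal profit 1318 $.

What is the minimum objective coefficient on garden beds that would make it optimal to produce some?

48

Check each constraint at x*: mulch 155/155 (tight); equipment 126/126 (tight).
From A_Bᵀ y = c: 1·y_mulch + 1·y_equipment = 10; 4·y_mulch + 3·y_equipment = 32.
Solving: y_mulch = 2, y_equipment = 8.
garden beds enters the basis when its profit ≥ yᵀa₃ = 2·4 + 8·5 = 48.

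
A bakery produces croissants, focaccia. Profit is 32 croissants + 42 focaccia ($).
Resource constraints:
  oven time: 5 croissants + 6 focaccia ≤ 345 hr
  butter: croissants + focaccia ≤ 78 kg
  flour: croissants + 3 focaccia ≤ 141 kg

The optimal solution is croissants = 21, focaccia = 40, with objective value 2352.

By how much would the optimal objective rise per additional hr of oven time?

6

Binding: oven time and flour. Non-binding: butter (17 unused).
Since butter is not tight, its dual is 0.
The binding rows give the dual system: 5·y_oven time + 1·y_flour = 32 and 6·y_oven time + 3·y_flour = 42.
This yields shadow prices y_oven time = 6, y_flour = 2.
Shadow price of oven time = 6.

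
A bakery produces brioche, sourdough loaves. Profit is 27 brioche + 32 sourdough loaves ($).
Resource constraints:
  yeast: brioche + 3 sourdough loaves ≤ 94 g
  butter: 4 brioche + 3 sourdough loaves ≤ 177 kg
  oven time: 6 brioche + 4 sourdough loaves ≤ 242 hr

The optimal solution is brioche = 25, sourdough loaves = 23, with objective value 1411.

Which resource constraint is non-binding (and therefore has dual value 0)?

butter

yeast: 94/94 (binding)
butter: 169/177 (slack 8)
oven time: 242/242 (binding)
By complementary slackness, a constraint with positive slack has shadow price 0 → butter.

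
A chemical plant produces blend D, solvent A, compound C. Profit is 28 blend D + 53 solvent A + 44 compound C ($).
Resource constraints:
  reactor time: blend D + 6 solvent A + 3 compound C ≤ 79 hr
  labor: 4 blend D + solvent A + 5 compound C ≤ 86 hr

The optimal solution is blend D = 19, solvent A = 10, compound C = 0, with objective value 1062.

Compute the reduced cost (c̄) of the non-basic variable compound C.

Both reactor time and labor are binding at x*.
Dual feasibility on the basic columns requires 1·y_reactor time + 4·y_labor = 28, 6·y_reactor time + 1·y_labor = 53.
Solving: y_reactor time = 8, y_labor = 5.
Reduced cost of compound C: c₃ − yᵀa₃ = 44 − (8·3 + 5·5) = 44 − 49 = -5.

-5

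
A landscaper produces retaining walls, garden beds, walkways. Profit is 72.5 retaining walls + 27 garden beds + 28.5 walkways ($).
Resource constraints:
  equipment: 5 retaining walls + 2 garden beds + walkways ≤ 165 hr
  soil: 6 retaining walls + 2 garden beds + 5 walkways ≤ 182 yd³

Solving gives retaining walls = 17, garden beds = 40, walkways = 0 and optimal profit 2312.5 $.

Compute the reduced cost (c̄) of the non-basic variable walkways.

-5

Check each constraint at x*: equipment 165/165 (tight); soil 182/182 (tight).
Dual feasibility on the basic columns requires 5·y_equipment + 6·y_soil = 72.5, 2·y_equipment + 2·y_soil = 27.
This yields shadow prices y_equipment = 8.5, y_soil = 5.
Reduced cost of walkways: c₃ − yᵀa₃ = 28.5 − (8.5·1 + 5·5) = 28.5 − 33.5 = -5.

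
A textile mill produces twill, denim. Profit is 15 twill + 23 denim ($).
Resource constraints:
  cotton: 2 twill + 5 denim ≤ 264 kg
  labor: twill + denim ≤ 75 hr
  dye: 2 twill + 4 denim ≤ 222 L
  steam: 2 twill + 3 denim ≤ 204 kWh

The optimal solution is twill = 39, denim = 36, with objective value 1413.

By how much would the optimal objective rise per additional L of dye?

4

Binding: labor and dye. Non-binding: cotton (6 unused), steam (18 unused).
Slack constraints have shadow price 0 (complementary slackness).
From A_Bᵀ y = c: 1·y_labor + 2·y_dye = 15; 1·y_labor + 4·y_dye = 23.
Solving: y_labor = 7, y_dye = 4.
Shadow price of dye = 4.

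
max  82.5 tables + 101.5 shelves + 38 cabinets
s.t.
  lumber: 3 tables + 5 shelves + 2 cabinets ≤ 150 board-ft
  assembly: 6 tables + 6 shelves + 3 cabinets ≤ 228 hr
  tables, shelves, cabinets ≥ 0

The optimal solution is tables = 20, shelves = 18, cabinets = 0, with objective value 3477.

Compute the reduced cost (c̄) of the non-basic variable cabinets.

-8

At the optimum: lumber uses 150 of 150 (binding); assembly uses 228 of 228 (binding).
The binding rows give the dual system: 3·y_lumber + 6·y_assembly = 82.5 and 5·y_lumber + 6·y_assembly = 101.5.
Solving: y_lumber = 9.5, y_assembly = 9.
Reduced cost of cabinets: c₃ − yᵀa₃ = 38 − (9.5·2 + 9·3) = 38 − 46 = -8.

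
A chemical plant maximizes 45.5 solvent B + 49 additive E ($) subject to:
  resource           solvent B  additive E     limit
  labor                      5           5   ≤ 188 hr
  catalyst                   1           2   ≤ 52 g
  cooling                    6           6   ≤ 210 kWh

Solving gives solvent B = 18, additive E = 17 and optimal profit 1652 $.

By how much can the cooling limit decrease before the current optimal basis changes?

Binding constraints: catalyst, cooling. The basis is B = [[1,2],[6,6]] with det -6.
Per unit decrease in cooling, x* moves by d = (-0.3333, 0.1667).
The basis stays optimal until solvent B reaches 0; allowable decrease = 54 kWh.

54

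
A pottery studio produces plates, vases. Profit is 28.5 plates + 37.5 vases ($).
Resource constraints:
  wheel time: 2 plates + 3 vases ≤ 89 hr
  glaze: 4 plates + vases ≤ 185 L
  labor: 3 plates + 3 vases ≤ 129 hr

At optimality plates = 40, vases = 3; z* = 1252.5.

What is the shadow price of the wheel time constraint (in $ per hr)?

Binding: wheel time and labor. Non-binding: glaze (22 unused).
Since glaze is not tight, its dual is 0.
Dual feasibility on the basic columns requires 2·y_wheel time + 3·y_labor = 28.5, 3·y_wheel time + 3·y_labor = 37.5.
→ y_wheel time = 9 and y_labor = 3.5.
Shadow price of wheel time = 9.

9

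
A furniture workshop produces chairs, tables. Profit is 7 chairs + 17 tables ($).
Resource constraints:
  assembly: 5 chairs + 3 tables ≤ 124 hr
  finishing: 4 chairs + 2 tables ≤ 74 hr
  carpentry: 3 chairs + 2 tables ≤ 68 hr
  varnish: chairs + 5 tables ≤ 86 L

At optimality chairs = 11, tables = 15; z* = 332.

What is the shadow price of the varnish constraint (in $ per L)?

Check each constraint at x*: assembly 100/124 (slack 24); finishing 74/74 (tight); carpentry 63/68 (slack 5); varnish 86/86 (tight).
By complementary slackness, y = 0 for the non-binding constraints.
Dual feasibility on the basic columns requires 4·y_finishing + 1·y_varnish = 7, 2·y_finishing + 5·y_varnish = 17.
This yields shadow prices y_finishing = 1, y_varnish = 3.
Shadow price of varnish = 3.

3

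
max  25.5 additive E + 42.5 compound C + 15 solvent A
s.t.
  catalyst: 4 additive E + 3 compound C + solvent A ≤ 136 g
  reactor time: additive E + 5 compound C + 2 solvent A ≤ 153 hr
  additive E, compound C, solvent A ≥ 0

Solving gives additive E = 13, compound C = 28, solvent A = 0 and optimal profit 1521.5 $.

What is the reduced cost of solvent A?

Check each constraint at x*: catalyst 136/136 (tight); reactor time 153/153 (tight).
From A_Bᵀ y = c: 4·y_catalyst + 1·y_reactor time = 25.5; 3·y_catalyst + 5·y_reactor time = 42.5.
This yields shadow prices y_catalyst = 5, y_reactor time = 5.5.
Reduced cost of solvent A: c₃ − yᵀa₃ = 15 − (5·1 + 5.5·2) = 15 − 16 = -1.

-1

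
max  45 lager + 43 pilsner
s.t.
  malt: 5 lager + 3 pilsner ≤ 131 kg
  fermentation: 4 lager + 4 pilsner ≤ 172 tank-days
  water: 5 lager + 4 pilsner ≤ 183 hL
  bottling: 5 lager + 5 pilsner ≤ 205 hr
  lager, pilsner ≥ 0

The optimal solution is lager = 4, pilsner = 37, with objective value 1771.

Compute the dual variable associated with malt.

Binding: malt and bottling. Non-binding: fermentation (8 unused), water (15 unused).
Slack constraints have shadow price 0 (complementary slackness).
From A_Bᵀ y = c: 5·y_malt + 5·y_bottling = 45; 3·y_malt + 5·y_bottling = 43.
→ y_malt = 1 and y_bottling = 8.
Shadow price of malt = 1.

1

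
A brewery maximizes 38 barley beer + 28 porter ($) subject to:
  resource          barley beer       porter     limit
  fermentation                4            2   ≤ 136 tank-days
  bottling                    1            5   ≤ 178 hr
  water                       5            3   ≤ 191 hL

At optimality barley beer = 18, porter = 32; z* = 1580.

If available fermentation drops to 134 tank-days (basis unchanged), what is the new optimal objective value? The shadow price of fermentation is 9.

Δb = -2, so new z* = 1580 + (9)·(-2) = 1580 − 18 = 1562.

1562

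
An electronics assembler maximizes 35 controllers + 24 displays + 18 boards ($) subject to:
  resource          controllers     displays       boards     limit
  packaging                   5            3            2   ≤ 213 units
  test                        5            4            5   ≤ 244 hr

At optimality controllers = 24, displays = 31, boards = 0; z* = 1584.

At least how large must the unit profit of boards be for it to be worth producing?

At the optimum: packaging uses 213 of 213 (binding); test uses 244 of 244 (binding).
From A_Bᵀ y = c: 5·y_packaging + 5·y_test = 35; 3·y_packaging + 4·y_test = 24.
This yields shadow prices y_packaging = 4, y_test = 3.
boards enters the basis when its profit ≥ yᵀa₃ = 4·2 + 3·5 = 23.

23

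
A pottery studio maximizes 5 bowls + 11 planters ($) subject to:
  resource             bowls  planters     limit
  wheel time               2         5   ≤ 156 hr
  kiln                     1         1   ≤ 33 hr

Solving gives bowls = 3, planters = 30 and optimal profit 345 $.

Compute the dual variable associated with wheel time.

Both wheel time and kiln are binding at x*.
Dual feasibility on the basic columns requires 2·y_wheel time + 1·y_kiln = 5, 5·y_wheel time + 1·y_kiln = 11.
→ y_wheel time = 2 and y_kiln = 1.
Shadow price of wheel time = 2.

2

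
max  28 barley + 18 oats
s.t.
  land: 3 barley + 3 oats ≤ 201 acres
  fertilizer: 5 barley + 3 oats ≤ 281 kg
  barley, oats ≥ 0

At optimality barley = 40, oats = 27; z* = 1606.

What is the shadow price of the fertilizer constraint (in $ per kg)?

Both land and fertilizer are binding at x*.
The binding rows give the dual system: 3·y_land + 5·y_fertilizer = 28 and 3·y_land + 3·y_fertilizer = 18.
→ y_land = 1 and y_fertilizer = 5.
Shadow price of fertilizer = 5.

5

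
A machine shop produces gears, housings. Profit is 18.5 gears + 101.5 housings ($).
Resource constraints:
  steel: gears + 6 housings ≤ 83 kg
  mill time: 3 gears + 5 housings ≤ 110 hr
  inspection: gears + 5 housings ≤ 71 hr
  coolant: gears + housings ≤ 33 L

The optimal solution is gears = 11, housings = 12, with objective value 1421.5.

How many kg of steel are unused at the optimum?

0

steel used = 1·11 + 6·12 = 83; slack = 83 − 83 = 0.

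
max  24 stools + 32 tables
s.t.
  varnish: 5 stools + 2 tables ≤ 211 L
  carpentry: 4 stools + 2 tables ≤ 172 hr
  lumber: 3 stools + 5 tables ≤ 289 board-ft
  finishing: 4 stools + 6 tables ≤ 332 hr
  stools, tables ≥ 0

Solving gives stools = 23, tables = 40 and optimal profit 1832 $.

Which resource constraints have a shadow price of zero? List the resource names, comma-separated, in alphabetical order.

varnish: 195/211 (slack 16)
carpentry: 172/172 (binding)
lumber: 269/289 (slack 20)
finishing: 332/332 (binding)
By complementary slackness, a constraint with positive slack has shadow price 0 → lumber, varnish.

lumber, varnish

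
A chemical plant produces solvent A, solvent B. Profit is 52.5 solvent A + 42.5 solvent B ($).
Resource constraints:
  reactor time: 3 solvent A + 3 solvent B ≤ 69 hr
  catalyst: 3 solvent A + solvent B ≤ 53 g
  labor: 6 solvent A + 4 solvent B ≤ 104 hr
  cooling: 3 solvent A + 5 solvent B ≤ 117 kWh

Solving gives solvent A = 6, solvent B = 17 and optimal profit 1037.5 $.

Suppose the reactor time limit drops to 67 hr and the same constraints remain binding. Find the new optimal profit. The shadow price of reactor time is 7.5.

1022.5

Δb = -2, so new z* = 1037.5 + (7.5)·(-2) = 1037.5 − 15 = 1022.5.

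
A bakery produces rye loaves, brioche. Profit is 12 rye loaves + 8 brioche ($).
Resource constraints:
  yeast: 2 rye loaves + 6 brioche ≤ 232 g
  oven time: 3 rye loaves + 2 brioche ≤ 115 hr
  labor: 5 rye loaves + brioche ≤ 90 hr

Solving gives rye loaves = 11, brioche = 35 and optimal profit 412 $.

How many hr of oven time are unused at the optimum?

oven time used = 3·11 + 2·35 = 103; slack = 115 − 103 = 12.

12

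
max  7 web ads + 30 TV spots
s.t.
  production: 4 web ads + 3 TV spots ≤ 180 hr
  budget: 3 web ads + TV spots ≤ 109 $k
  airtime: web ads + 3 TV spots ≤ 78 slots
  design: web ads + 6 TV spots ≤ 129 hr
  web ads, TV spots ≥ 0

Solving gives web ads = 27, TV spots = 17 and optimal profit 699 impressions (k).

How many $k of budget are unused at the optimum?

budget used = 3·27 + 1·17 = 98; slack = 109 − 98 = 11.

11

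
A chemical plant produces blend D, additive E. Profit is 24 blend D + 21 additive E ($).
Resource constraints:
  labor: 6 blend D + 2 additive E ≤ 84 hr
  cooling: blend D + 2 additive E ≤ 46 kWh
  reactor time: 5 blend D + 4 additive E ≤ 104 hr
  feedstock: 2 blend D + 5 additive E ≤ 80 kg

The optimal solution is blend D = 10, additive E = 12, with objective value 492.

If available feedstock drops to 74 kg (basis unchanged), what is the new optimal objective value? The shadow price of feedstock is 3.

Δb = -6, so new z* = 492 + (3)·(-6) = 492 − 18 = 474.

474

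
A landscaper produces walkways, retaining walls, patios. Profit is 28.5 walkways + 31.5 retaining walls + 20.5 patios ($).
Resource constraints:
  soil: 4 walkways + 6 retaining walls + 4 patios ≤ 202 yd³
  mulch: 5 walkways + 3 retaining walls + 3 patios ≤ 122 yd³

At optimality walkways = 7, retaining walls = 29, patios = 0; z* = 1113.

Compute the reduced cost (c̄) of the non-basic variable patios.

-3

Check each constraint at x*: soil 202/202 (tight); mulch 122/122 (tight).
From A_Bᵀ y = c: 4·y_soil + 5·y_mulch = 28.5; 6·y_soil + 3·y_mulch = 31.5.
Solving: y_soil = 4, y_mulch = 2.5.
Reduced cost of patios: c₃ − yᵀa₃ = 20.5 − (4·4 + 2.5·3) = 20.5 − 23.5 = -3.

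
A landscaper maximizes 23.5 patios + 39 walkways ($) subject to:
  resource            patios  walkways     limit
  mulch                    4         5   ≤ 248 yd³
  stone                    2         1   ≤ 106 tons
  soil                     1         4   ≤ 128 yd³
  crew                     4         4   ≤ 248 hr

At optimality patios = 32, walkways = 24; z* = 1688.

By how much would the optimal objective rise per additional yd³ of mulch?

5

Check each constraint at x*: mulch 248/248 (tight); stone 88/106 (slack 18); soil 128/128 (tight); crew 224/248 (slack 24).
Slack constraints have shadow price 0 (complementary slackness).
From A_Bᵀ y = c: 4·y_mulch + 1·y_soil = 23.5; 5·y_mulch + 4·y_soil = 39.
Solving: y_mulch = 5, y_soil = 3.5.
Shadow price of mulch = 5.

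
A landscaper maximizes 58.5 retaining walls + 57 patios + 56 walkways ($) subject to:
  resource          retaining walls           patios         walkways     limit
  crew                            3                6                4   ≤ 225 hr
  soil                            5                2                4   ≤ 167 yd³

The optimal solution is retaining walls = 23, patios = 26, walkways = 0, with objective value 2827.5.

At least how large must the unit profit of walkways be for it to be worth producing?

Both crew and soil are binding at x*.
The binding rows give the dual system: 3·y_crew + 5·y_soil = 58.5 and 6·y_crew + 2·y_soil = 57.
This yields shadow prices y_crew = 7, y_soil = 7.5.
walkways enters the basis when its profit ≥ yᵀa₃ = 7·4 + 7.5·4 = 58.

58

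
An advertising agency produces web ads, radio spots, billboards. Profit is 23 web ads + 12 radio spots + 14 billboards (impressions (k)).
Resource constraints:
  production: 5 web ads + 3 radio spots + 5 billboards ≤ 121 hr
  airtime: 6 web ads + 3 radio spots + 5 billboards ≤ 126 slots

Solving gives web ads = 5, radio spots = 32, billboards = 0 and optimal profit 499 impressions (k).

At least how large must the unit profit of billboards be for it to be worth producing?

Both production and airtime are binding at x*.
Dual feasibility on the basic columns requires 5·y_production + 6·y_airtime = 23, 3·y_production + 3·y_airtime = 12.
Solving: y_production = 1, y_airtime = 3.
billboards enters the basis when its profit ≥ yᵀa₃ = 1·5 + 3·5 = 20.

20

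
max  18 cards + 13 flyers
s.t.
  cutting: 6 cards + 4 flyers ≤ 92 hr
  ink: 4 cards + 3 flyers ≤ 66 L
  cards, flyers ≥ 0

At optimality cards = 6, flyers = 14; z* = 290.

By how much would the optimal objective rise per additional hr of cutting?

Check each constraint at x*: cutting 92/92 (tight); ink 66/66 (tight).
The binding rows give the dual system: 6·y_cutting + 4·y_ink = 18 and 4·y_cutting + 3·y_ink = 13.
→ y_cutting = 1 and y_ink = 3.
Shadow price of cutting = 1.

1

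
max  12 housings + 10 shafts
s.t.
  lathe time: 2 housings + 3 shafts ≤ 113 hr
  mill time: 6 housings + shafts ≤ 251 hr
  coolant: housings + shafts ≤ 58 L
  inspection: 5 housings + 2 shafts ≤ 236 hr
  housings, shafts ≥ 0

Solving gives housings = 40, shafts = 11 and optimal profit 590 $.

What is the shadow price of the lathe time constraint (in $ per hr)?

3

At the optimum: lathe time uses 113 of 113 (binding); mill time uses 251 of 251 (binding); coolant uses 51 of 58 (slack = 7); inspection uses 222 of 236 (slack = 14).
By complementary slackness, y = 0 for the non-binding constraints.
Dual feasibility on the basic columns requires 2·y_lathe time + 6·y_mill time = 12, 3·y_lathe time + 1·y_mill time = 10.
Solving: y_lathe time = 3, y_mill time = 1.
Shadow price of lathe time = 3.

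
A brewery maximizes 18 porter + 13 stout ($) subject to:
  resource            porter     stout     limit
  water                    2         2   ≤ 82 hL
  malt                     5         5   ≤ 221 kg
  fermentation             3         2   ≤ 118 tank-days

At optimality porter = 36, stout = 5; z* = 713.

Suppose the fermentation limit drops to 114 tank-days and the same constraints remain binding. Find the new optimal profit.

693

At the optimum: water uses 82 of 82 (binding); malt uses 205 of 221 (slack = 16); fermentation uses 118 of 118 (binding).
By complementary slackness, y = 0 for the non-binding constraint.
From A_Bᵀ y = c: 2·y_water + 3·y_fermentation = 18; 2·y_water + 2·y_fermentation = 13.
Solving: y_water = 1.5, y_fermentation = 5.
Δz = y_fermentation·Δb = 5 × (-4) = -20, so new z* = 713 − 20 = 693.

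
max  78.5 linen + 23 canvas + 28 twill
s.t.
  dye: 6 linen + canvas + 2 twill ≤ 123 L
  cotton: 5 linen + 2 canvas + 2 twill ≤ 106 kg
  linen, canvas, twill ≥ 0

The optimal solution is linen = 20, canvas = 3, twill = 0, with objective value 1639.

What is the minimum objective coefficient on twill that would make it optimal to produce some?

Both dye and cotton are binding at x*.
From A_Bᵀ y = c: 6·y_dye + 5·y_cotton = 78.5; 1·y_dye + 2·y_cotton = 23.
Solving: y_dye = 6, y_cotton = 8.5.
twill enters the basis when its profit ≥ yᵀa₃ = 6·2 + 8.5·2 = 29.

29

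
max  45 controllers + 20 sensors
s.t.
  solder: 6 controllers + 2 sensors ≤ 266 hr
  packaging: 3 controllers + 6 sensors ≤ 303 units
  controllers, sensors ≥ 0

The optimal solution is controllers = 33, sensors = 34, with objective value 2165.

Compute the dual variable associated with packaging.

1

At the optimum: solder uses 266 of 266 (binding); packaging uses 303 of 303 (binding).
The binding rows give the dual system: 6·y_solder + 3·y_packaging = 45 and 2·y_solder + 6·y_packaging = 20.
This yields shadow prices y_solder = 7, y_packaging = 1.
Shadow price of packaging = 1.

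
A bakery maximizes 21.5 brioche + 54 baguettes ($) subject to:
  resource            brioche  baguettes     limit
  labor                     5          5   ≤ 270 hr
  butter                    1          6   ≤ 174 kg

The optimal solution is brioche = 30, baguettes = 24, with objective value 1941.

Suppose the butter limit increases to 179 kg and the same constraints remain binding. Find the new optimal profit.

At the optimum: labor uses 270 of 270 (binding); butter uses 174 of 174 (binding).
Dual feasibility on the basic columns requires 5·y_labor + 1·y_butter = 21.5, 5·y_labor + 6·y_butter = 54.
Solving: y_labor = 3, y_butter = 6.5.
Δz = y_butter·Δb = 6.5 × (5) = 32.5, so new z* = 1941 + 32.5 = 1973.5.

1973.5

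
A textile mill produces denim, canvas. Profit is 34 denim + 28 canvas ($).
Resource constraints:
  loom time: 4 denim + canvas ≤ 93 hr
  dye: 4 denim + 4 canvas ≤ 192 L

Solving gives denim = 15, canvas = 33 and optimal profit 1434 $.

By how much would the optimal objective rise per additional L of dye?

6.5

Check each constraint at x*: loom time 93/93 (tight); dye 192/192 (tight).
From A_Bᵀ y = c: 4·y_loom time + 4·y_dye = 34; 1·y_loom time + 4·y_dye = 28.
→ y_loom time = 2 and y_dye = 6.5.
Shadow price of dye = 6.5.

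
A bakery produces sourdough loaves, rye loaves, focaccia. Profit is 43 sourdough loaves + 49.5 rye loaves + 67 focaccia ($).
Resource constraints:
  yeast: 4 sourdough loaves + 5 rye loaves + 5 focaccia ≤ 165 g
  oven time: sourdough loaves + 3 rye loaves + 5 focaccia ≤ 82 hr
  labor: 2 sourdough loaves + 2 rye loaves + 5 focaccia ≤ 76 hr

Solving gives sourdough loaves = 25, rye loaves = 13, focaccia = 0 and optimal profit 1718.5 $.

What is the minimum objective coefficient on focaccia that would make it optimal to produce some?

75

Binding: yeast and labor. Non-binding: oven time (18 unused).
Since oven time is not tight, its dual is 0.
The binding rows give the dual system: 4·y_yeast + 2·y_labor = 43 and 5·y_yeast + 2·y_labor = 49.5.
Solving: y_yeast = 6.5, y_labor = 8.5.
focaccia enters the basis when its profit ≥ yᵀa₃ = 6.5·5 + 8.5·5 = 75.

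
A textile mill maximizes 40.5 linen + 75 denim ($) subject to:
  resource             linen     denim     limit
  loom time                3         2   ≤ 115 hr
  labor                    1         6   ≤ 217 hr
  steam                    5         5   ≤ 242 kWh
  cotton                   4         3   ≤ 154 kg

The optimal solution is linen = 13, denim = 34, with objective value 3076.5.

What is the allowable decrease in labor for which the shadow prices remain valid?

Binding constraints: labor, cotton. The basis is B = [[1,6],[4,3]] with det -21.
Per unit decrease in labor, x* moves by d = (0.1429, -0.1905).
The basis stays optimal until loom time becomes binding; allowable decrease = 168 hr.

168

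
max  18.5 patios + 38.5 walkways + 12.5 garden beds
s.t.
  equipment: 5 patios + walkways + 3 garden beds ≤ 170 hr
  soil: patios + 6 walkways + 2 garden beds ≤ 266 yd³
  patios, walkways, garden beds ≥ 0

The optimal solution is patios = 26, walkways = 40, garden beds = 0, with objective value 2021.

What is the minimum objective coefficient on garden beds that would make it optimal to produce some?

Both equipment and soil are binding at x*.
Dual feasibility on the basic columns requires 5·y_equipment + 1·y_soil = 18.5, 1·y_equipment + 6·y_soil = 38.5.
Solving: y_equipment = 2.5, y_soil = 6.
garden beds enters the basis when its profit ≥ yᵀa₃ = 2.5·3 + 6·2 = 19.5.

19.5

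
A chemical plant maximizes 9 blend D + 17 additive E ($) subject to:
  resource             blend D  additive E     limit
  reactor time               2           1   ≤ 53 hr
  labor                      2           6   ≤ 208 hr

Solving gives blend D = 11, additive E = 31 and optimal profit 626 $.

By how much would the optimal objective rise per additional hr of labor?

2.5

Both reactor time and labor are binding at x*.
Dual feasibility on the basic columns requires 2·y_reactor time + 2·y_labor = 9, 1·y_reactor time + 6·y_labor = 17.
Solving: y_reactor time = 2, y_labor = 2.5.
Shadow price of labor = 2.5.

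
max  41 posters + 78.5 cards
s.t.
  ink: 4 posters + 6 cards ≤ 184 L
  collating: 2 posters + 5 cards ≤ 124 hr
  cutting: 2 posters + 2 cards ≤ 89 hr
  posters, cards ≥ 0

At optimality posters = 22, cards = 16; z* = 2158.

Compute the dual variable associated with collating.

At the optimum: ink uses 184 of 184 (binding); collating uses 124 of 124 (binding); cutting uses 76 of 89 (slack = 13).
By complementary slackness, y = 0 for the non-binding constraint.
Dual feasibility on the basic columns requires 4·y_ink + 2·y_collating = 41, 6·y_ink + 5·y_collating = 78.5.
→ y_ink = 6 and y_collating = 8.5.
Shadow price of collating = 8.5.

8.5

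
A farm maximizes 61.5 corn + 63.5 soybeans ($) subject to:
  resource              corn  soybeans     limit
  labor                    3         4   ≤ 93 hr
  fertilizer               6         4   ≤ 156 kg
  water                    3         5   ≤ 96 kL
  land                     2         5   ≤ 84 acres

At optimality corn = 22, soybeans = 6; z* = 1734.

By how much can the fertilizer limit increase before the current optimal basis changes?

Binding constraints: fertilizer, water. The basis is B = [[6,4],[3,5]] with det 18.
Per unit increase in fertilizer, x* moves by d = (0.2778, -0.1667).
The basis stays optimal until labor becomes binding; allowable increase = 18 kg.

18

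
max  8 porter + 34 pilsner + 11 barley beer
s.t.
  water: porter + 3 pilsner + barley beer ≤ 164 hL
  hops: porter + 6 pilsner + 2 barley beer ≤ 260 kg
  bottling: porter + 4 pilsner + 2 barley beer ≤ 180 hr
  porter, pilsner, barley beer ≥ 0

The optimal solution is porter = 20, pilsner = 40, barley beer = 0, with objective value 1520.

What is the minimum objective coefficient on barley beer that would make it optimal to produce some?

At the optimum: water uses 140 of 164 (slack = 24); hops uses 260 of 260 (binding); bottling uses 180 of 180 (binding).
Slack constraints have shadow price 0 (complementary slackness).
From A_Bᵀ y = c: 1·y_hops + 1·y_bottling = 8; 6·y_hops + 4·y_bottling = 34.
Solving: y_hops = 1, y_bottling = 7.
barley beer enters the basis when its profit ≥ yᵀa₃ = 1·2 + 7·2 = 16.

16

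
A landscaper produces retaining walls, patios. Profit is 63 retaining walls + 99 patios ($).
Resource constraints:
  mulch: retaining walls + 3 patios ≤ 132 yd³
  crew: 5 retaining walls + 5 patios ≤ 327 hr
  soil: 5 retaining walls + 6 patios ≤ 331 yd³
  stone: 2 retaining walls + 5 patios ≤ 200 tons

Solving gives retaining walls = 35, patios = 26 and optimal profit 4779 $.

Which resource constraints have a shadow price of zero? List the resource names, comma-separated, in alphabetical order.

crew, mulch

mulch: 113/132 (slack 19)
crew: 305/327 (slack 22)
soil: 331/331 (binding)
stone: 200/200 (binding)
By complementary slackness, a constraint with positive slack has shadow price 0 → crew, mulch.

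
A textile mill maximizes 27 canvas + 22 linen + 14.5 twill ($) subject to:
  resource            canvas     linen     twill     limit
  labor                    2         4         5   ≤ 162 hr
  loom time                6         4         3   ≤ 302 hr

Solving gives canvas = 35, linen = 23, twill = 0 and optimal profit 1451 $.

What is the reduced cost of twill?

At the optimum: labor uses 162 of 162 (binding); loom time uses 302 of 302 (binding).
The binding rows give the dual system: 2·y_labor + 6·y_loom time = 27 and 4·y_labor + 4·y_loom time = 22.
This yields shadow prices y_labor = 1.5, y_loom time = 4.
Reduced cost of twill: c₃ − yᵀa₃ = 14.5 − (1.5·5 + 4·3) = 14.5 − 19.5 = -5.

-5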